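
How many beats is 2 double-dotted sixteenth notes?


Base sixteenth note = 1/4 beats
Dot 1 adds half the previous value: +1/8
Dot 2 adds half the previous value: +1/16
One double-dotted sixteenth = 1/4 + 1/8 + 1/16 = 7/16
2 of them = 2 × 7/16 = 7/8
= 7/8 beats


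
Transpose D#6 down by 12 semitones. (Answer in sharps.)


D#6: chromatic position 3 in octave 6 → absolute = 6×12 + 3 = 75
Transpose down 12: 75 - 12 = 63
63 = 5×12 + 3 → D# in octave 5
Result = D#5


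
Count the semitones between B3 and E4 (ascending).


Let's work it out.
Absolute semitone position = octave×12 + chromatic position
B3: 3×12 + 11 = 47
E4: 4×12 + 4 = 52
Difference = 52 - 47 = 5
= 5 semitones


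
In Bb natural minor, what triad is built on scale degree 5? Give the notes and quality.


Bb natural minor scale: Bb C Db Eb F Gb Ab
Diatonic triad on degree 5 stacks scale notes 5, 7, 2: F Ab C
F→Ab = 3 semitones; F→C = 7 semitones → minor triad
= F Ab C (minor)


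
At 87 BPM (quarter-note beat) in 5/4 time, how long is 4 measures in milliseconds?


Step by step:
Quarter-note beat duration = 60000 / 87 ms
Beats per measure (5/4) = 5
One measure = 5 × 60000 / 87 = 300000 / 87 ms
4 measures = 4 × 300000 / 87 = 1200000 / 87
= 13793.1 ms


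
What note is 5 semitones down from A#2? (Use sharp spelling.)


A#2: chromatic position 10 in octave 2 → absolute = 2×12 + 10 = 34
Transpose down 5: 34 - 5 = 29
29 = 2×12 + 5 → F in octave 2
Result = F2


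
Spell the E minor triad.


Reasoning:
Minor triad = root + minor 3rd (3 semitones) + perfect 5th (7 semitones)
A triad on E stacks thirds, so the chord tones use letter names E-G-B
Root: E
Minor 3rd above E: G
Perfect 5th above E: B
Chord = E G B


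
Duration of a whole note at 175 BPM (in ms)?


One quarter-note beat = 60000 / BPM = 60000 / 175 ms
Whole note = 4 × quarter note
Duration = 4 × 60000 / 175 = 240000 / 175
= 1371.4 ms


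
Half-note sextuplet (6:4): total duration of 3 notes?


Sextuplet: 6 notes occupy the space of 4 half notes
Space = 4 × 2 = 8 beats
Each sextuplet note = 8 / 6 = 4/3 beats
3 notes = 3 × 4/3 = 4
= 4 beats


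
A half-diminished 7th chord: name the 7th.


Half-diminished 7th chord = root + minor 3rd + diminished 5th + minor 7th
Seventh chords stack in thirds, so the letter names are A-C-E-G
Root: A
Minor 3rd above A: C
Diminished 5th above A: Eb
Minor 7th above A: G
The 7th = G


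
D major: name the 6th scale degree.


Reasoning:
Major scale pattern: W-W-H-W-W-W-H (2-2-1-2-2-2-1 semitones)
Starting from D:
  D + 2 semitones → E
  E + 2 semitones → F#
  F# + 1 semitone → G
  G + 2 semitones → A
  A + 2 semitones → B
  B + 2 semitones → C#
  C# + 1 semitone → D
Scale: D E F# G A B C#
Degree 6 = B


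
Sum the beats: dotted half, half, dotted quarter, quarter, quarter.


Beat values:
  dotted half = 3 beats
  half = 2 beats
  dotted quarter = 1.5 beats
  quarter = 1 beat
  quarter = 1 beat
Sum = 3 + 2 + 1.5 + 1 + 1
= 8.5 beats


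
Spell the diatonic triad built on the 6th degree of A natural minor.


A natural minor scale: A B C D E F G
Diatonic triad on degree 6 stacks scale notes 6, 1, 3: F A C
F→A = 4 semitones; F→C = 7 semitones → major triad
= F A C (major)


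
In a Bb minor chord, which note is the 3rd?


Minor triad = root + minor 3rd (3 semitones) + perfect 5th (7 semitones)
A triad on Bb stacks thirds, so the chord tones use letter names B-D-F
Root: Bb
Minor 3rd above Bb: Db
Perfect 5th above Bb: F
The 3rd = Db


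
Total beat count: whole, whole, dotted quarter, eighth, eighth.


Reasoning:
Beat values:
  whole = 4 beats
  whole = 4 beats
  dotted quarter = 1.5 beats
  eighth = 0.5 beats
  eighth = 0.5 beats
Sum = 4 + 4 + 1.5 + 0.5 + 0.5
= 10.5 beats


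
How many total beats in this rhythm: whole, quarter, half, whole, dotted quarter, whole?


Step by step:
Beat values:
  whole = 4 beats
  quarter = 1 beat
  half = 2 beats
  whole = 4 beats
  dotted quarter = 1.5 beats
  whole = 4 beats
Sum = 4 + 1 + 2 + 4 + 1.5 + 4
= 16.5 beats


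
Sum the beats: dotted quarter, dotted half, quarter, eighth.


Let's work it out.
Beat values:
  dotted quarter = 1.5 beats
  dotted half = 3 beats
  quarter = 1 beat
  eighth = 0.5 beats
Sum = 1.5 + 3 + 1 + 0.5
= 6 beats


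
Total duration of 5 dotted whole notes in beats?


Solution.
Base whole note = 4 beats
Dot 1 adds half the previous value: +2
One dotted whole = 4 + 2 = 6
5 of them = 5 × 6 = 30
= 30 beats


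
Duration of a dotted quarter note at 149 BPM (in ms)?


Reasoning:
One quarter-note beat = 60000 / BPM = 60000 / 149 ms
Dotted quarter note = 3/2 × quarter note
Duration = 3/2 × 60000 / 149 = 90000 / 149
= 604.0 ms


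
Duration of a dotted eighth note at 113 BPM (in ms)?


One quarter-note beat = 60000 / BPM = 60000 / 113 ms
Dotted eighth note = 3/4 × quarter note
Duration = 3/4 × 60000 / 113 = 45000 / 113
= 398.2 ms


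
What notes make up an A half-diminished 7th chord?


Solution.
Half-diminished 7th chord = root + minor 3rd + diminished 5th + minor 7th
Seventh chords stack in thirds, so the letter names are A-C-E-G
Root: A
Minor 3rd above A: C
Diminished 5th above A: Eb
Minor 7th above A: G
Chord = A C Eb G


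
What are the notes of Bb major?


Step by step:
Major scale pattern: W-W-H-W-W-W-H (2-2-1-2-2-2-1 semitones)
Starting from Bb:
  Bb + 2 semitones → C
  C + 2 semitones → D
  D + 1 semitone → Eb
  Eb + 2 semitones → F
  F + 2 semitones → G
  G + 2 semitones → A
  A + 1 semitone → Bb
Scale = Bb C D Eb F G A


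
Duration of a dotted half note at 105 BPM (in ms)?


One quarter-note beat = 60000 / BPM = 60000 / 105 ms
Dotted half note = 3 × quarter note
Duration = 3 × 60000 / 105 = 180000 / 105
= 1714.3 ms


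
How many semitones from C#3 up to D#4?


Reasoning:
Absolute semitone position = octave×12 + chromatic position
C#3: 3×12 + 1 = 37
D#4: 4×12 + 3 = 51
Difference = 51 - 37 = 14
= 14 semitones


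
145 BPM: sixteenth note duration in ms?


Solution.
One quarter-note beat = 60000 / BPM = 60000 / 145 ms
Sixteenth note = 1/4 × quarter note
Duration = 1/4 × 60000 / 145 = 15000 / 145
= 103.4 ms


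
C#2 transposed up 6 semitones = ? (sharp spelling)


Let's work it out.
C#2: chromatic position 1 in octave 2 → absolute = 2×12 + 1 = 25
Transpose up 6: 25 + 6 = 31
31 = 2×12 + 7 → G in octave 2
Result = G2


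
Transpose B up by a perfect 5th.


Step by step:
perfect 5th: 5 letter names, 7 semitones
Letter: B + 4 → F
Pitch: B + 7 semitones, spelled as an F → F#
= F#


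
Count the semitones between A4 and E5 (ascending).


Reasoning:
Absolute semitone position = octave×12 + chromatic position
A4: 4×12 + 9 = 57
E5: 5×12 + 4 = 64
Difference = 64 - 57 = 7
= 7 semitones


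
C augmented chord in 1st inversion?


Root position: C E G#
1st inversion: move root up an octave
Bass note: E
Notes (bottom to top) = E G# C


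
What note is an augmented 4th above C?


Solution.
A 4th spans 4 letter names, so from C we land on F
An augmented 4th = 6 semitones above C
Spell F at that pitch: F#
= F#


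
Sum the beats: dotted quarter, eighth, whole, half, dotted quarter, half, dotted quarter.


Beat values:
  dotted quarter = 1.5 beats
  eighth = 0.5 beats
  whole = 4 beats
  half = 2 beats
  dotted quarter = 1.5 beats
  half = 2 beats
  dotted quarter = 1.5 beats
Sum = 1.5 + 0.5 + 4 + 2 + 1.5 + 2 + 1.5
= 13 beats


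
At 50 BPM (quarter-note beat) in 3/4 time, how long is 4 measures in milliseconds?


Reasoning:
Quarter-note beat duration = 60000 / 50 ms
Beats per measure (3/4) = 3
One measure = 3 × 60000 / 50 = 180000 / 50 ms
4 measures = 4 × 180000 / 50 = 720000 / 50
= 14400.0 ms


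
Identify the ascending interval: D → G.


Letter names: D → G spans 4 letter names → a 4th
Semitones: D → G = 5 half-steps
A 4th of 5 semitones is a perfect 4th
= perfect 4th


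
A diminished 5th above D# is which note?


Solution.
A 5th spans 5 letter names, so from D we land on A
A diminished 5th = 6 semitones above D#
Spell A at that pitch: A
= A


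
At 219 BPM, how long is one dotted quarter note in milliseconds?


Reasoning:
One quarter-note beat = 60000 / BPM = 60000 / 219 ms
Dotted quarter note = 3/2 × quarter note
Duration = 3/2 × 60000 / 219 = 90000 / 219
= 411.0 ms


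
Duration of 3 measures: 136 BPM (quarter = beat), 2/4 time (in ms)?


Let's work it out.
Quarter-note beat duration = 60000 / 136 ms
Beats per measure (2/4) = 2
One measure = 2 × 60000 / 136 = 120000 / 136 ms
3 measures = 3 × 120000 / 136 = 360000 / 136
= 2647.1 ms


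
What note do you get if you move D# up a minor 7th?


Solution.
minor 7th: 7 letter names, 10 semitones
Letter: D + 6 → C
Pitch: D# + 10 semitones, spelled as a C → C#
= C#


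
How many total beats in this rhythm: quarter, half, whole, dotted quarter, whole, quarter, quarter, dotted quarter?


Solution.
Beat values:
  quarter = 1 beat
  half = 2 beats
  whole = 4 beats
  dotted quarter = 1.5 beats
  whole = 4 beats
  quarter = 1 beat
  quarter = 1 beat
  dotted quarter = 1.5 beats
Sum = 1 + 2 + 4 + 1.5 + 4 + 1 + 1 + 1.5
= 16 beats


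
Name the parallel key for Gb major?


Parallel keys share the same tonic but differ in mode
Gb major → parallel is Gb minor
= Gb minor


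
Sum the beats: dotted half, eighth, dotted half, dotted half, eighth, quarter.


Reasoning:
Beat values:
  dotted half = 3 beats
  eighth = 0.5 beats
  dotted half = 3 beats
  dotted half = 3 beats
  eighth = 0.5 beats
  quarter = 1 beat
Sum = 3 + 0.5 + 3 + 3 + 0.5 + 1
= 11 beats


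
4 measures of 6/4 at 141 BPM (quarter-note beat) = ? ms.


Let's work it out.
Quarter-note beat duration = 60000 / 141 ms
Beats per measure (6/4) = 6
One measure = 6 × 60000 / 141 = 360000 / 141 ms
4 measures = 4 × 360000 / 141 = 1440000 / 141
= 10212.8 ms


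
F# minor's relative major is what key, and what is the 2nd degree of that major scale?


Let's work it out.
The relative major shares the key signature and is a minor 3rd above the minor tonic
A minor 3rd above F# is A
→ relative major of F# minor is A major
A major scale: A B C# D E F# G#
= A major; 2nd degree = B


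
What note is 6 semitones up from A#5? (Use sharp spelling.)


A#5: chromatic position 10 in octave 5 → absolute = 5×12 + 10 = 70
Transpose up 6: 70 + 6 = 76
76 = 6×12 + 4 → E in octave 6
Result = E6


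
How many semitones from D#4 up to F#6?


Let's work it out.
Absolute semitone position = octave×12 + chromatic position
D#4: 4×12 + 3 = 51
F#6: 6×12 + 6 = 78
Difference = 78 - 51 = 27
= 27 semitones


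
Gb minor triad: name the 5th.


Minor triad = root + minor 3rd (3 semitones) + perfect 5th (7 semitones)
A triad on Gb stacks thirds, so the chord tones use letter names G-B-D
Root: Gb
Minor 3rd above Gb: Bbb
Perfect 5th above Gb: Db
The 5th = Db


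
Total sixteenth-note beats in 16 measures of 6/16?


Time signature 6/16: the bottom number 16 means the sixteenth note gets one count
The top number 6 means 6 sixteenth-note beats per measure
Total = 6 × 16 measures
= 96 sixteenth-note beats


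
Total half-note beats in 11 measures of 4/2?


Working:
Time signature 4/2: the bottom number 2 means the half note gets one count
The top number 4 means 4 half-note beats per measure
Total = 4 × 11 measures
= 44 half-note beats


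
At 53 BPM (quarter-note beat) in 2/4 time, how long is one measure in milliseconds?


Working:
Quarter-note beat duration = 60000 / 53 ms
Beats per measure (2/4) = 2
One measure = 2 × 60000 / 53 = 120000 / 53 ms
= 2264.2 ms


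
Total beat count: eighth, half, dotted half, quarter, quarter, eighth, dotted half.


Let's work it out.
Beat values:
  eighth = 0.5 beats
  half = 2 beats
  dotted half = 3 beats
  quarter = 1 beat
  quarter = 1 beat
  eighth = 0.5 beats
  dotted half = 3 beats
Sum = 0.5 + 2 + 3 + 1 + 1 + 0.5 + 3
= 11 beats


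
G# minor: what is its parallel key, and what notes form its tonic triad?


Let's work it out.
Parallel keys share the same tonic but differ in mode
G# minor → parallel is G# major
Tonic triad of G# major = G# B# D#
= G# major; triad = G# B# D#


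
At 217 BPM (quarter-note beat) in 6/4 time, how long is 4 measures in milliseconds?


Working:
Quarter-note beat duration = 60000 / 217 ms
Beats per measure (6/4) = 6
One measure = 6 × 60000 / 217 = 360000 / 217 ms
4 measures = 4 × 360000 / 217 = 1440000 / 217
= 6635.9 ms


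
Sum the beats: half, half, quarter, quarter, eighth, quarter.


Beat values:
  half = 2 beats
  half = 2 beats
  quarter = 1 beat
  quarter = 1 beat
  eighth = 0.5 beats
  quarter = 1 beat
Sum = 2 + 2 + 1 + 1 + 0.5 + 1
= 7.5 beats


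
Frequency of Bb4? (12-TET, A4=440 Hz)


Working:
f = 440 × 2^(n/12) where n = semitones from A4
Bb4: 1 semitones from A4
f = 440 × 2^(1/12)
f = 466.16 Hz


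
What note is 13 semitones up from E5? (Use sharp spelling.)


Step by step:
E5: chromatic position 4 in octave 5 → absolute = 5×12 + 4 = 64
Transpose up 13: 64 + 13 = 77
77 = 6×12 + 5 → F in octave 6
Result = F6


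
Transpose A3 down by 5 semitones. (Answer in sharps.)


Let's work it out.
A3: chromatic position 9 in octave 3 → absolute = 3×12 + 9 = 45
Transpose down 5: 45 - 5 = 40
40 = 3×12 + 4 → E in octave 3
Result = E3


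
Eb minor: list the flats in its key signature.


Working:
Flat minor keys: A(0), D(1), G(2), C(3), F(4), Bb(5), Eb(6), Ab(7)
Eb minor has 6 flats
Order of flats: Bb Eb Ab Db Gb Cb Fb → first 6: Bb, Eb, Ab, Db, Gb, Cb
= Bb, Eb, Ab, Db, Gb, Cb


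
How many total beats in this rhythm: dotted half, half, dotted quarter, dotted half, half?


Let's work it out.
Beat values:
  dotted half = 3 beats
  half = 2 beats
  dotted quarter = 1.5 beats
  dotted half = 3 beats
  half = 2 beats
Sum = 3 + 2 + 1.5 + 3 + 2
= 11.5 beats


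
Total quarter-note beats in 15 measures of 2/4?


Reasoning:
Time signature 2/4: the bottom number 4 means the quarter note gets one count
The top number 2 means 2 quarter-note beats per measure
Total = 2 × 15 measures
= 30 quarter-note beats


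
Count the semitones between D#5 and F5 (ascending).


Absolute semitone position = octave×12 + chromatic position
D#5: 5×12 + 3 = 63
F5: 5×12 + 5 = 65
Difference = 65 - 63 = 2
= 2 semitones


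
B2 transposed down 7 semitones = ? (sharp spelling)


B2: chromatic position 11 in octave 2 → absolute = 2×12 + 11 = 35
Transpose down 7: 35 - 7 = 28
28 = 2×12 + 4 → E in octave 2
Result = E2


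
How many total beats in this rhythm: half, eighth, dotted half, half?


Let's work it out.
Beat values:
  half = 2 beats
  eighth = 0.5 beats
  dotted half = 3 beats
  half = 2 beats
Sum = 2 + 0.5 + 3 + 2
= 7.5 beats


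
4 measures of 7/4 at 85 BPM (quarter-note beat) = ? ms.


Quarter-note beat duration = 60000 / 85 ms
Beats per measure (7/4) = 7
One measure = 7 × 60000 / 85 = 420000 / 85 ms
4 measures = 4 × 420000 / 85 = 1680000 / 85
= 19764.7 ms


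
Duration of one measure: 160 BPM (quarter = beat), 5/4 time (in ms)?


Step by step:
Quarter-note beat duration = 60000 / 160 ms
Beats per measure (5/4) = 5
One measure = 5 × 60000 / 160 = 300000 / 160 ms
= 1875.0 ms


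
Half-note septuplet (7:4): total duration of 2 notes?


Solution.
Septuplet: 7 notes occupy the space of 4 half notes
Space = 4 × 2 = 8 beats
Each septuplet note = 8 / 7 = 8/7 beats
2 notes = 2 × 8/7 = 16/7
= 16/7 beats


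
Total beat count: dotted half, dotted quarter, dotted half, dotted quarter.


Working:
Beat values:
  dotted half = 3 beats
  dotted quarter = 1.5 beats
  dotted half = 3 beats
  dotted quarter = 1.5 beats
Sum = 3 + 1.5 + 3 + 1.5
= 9 beats


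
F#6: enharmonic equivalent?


Enharmonic notes sound the same pitch but are spelled with different letter names
F# and Gb name the same pitch class
= Gb6


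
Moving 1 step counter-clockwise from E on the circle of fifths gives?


Each counter-clockwise step moves down a perfect 5th (= up a perfect 4th)
From E: E → A
= A


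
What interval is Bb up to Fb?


Step by step:
Letter names: B → F spans 5 letter names → a 5th
Semitones: Bb → Fb = 6 half-steps
A 5th of 6 semitones is a diminished 5th
= diminished 5th


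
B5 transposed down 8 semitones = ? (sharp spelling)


Solution.
B5: chromatic position 11 in octave 5 → absolute = 5×12 + 11 = 71
Transpose down 8: 71 - 8 = 63
63 = 5×12 + 3 → D# in octave 5
Result = D#5


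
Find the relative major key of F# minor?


Working:
The relative major shares the key signature and is a minor 3rd above the minor tonic
A minor 3rd above F# is A
→ relative major of F# minor is A major
= A major


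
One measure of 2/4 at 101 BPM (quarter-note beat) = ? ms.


Solution.
Quarter-note beat duration = 60000 / 101 ms
Beats per measure (2/4) = 2
One measure = 2 × 60000 / 101 = 120000 / 101 ms
= 1188.1 ms


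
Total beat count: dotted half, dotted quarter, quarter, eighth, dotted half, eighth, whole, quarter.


Step by step:
Beat values:
  dotted half = 3 beats
  dotted quarter = 1.5 beats
  quarter = 1 beat
  eighth = 0.5 beats
  dotted half = 3 beats
  eighth = 0.5 beats
  whole = 4 beats
  quarter = 1 beat
Sum = 3 + 1.5 + 1 + 0.5 + 3 + 0.5 + 4 + 1
= 14.5 beats


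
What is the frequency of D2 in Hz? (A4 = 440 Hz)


f = 440 × 2^(n/12) where n = semitones from A4
D2: -31 semitones from A4
f = 440 × 2^(-31/12)
f = 73.42 Hz


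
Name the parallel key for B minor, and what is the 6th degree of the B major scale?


Working:
Parallel keys share the same tonic but differ in mode
B minor → parallel is B major
B major scale: B C# D# E F# G# A#
= B major; 6th degree = G#


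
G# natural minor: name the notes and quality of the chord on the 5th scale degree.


Step by step:
G# natural minor scale: G# A# B C# D# E F#
Diatonic triad on degree 5 stacks scale notes 5, 7, 2: D# F# A#
D#→F# = 3 semitones; D#→A# = 7 semitones → minor triad
= D# F# A# (minor)


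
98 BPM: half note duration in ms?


Step by step:
One quarter-note beat = 60000 / BPM = 60000 / 98 ms
Half note = 2 × quarter note
Duration = 2 × 60000 / 98 = 120000 / 98
= 1224.5 ms


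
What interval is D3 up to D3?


Let's work it out.
Letter names: D → D spans 1 letter name → a unison
Semitones: D3 → D3 = 0 half-steps
A unison of 0 semitones is a perfect unison
= perfect unison


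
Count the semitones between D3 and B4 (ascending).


Let's work it out.
Absolute semitone position = octave×12 + chromatic position
D3: 3×12 + 2 = 38
B4: 4×12 + 11 = 59
Difference = 59 - 38 = 21
= 21 semitones


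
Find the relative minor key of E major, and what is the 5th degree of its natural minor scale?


Working:
The relative minor shares the major's key signature and starts on its 6th degree
6th degree = a major 6th above the tonic; a major 6th above E is C#
→ relative minor of E major is C# minor
C# natural minor scale: C# D# E F# G# A B
= C# minor; 5th degree = G#


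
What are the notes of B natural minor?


Natural minor scale pattern: W-H-W-W-H-W-W (2-1-2-2-1-2-2 semitones)
Starting from B:
  B + 2 semitones → C#
  C# + 1 semitone → D
  D + 2 semitones → E
  E + 2 semitones → F#
  F# + 1 semitone → G
  G + 2 semitones → A
  A + 2 semitones → B
Scale = B C# D E F# G A


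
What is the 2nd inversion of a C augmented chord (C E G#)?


Reasoning:
Root position: C E G#
2nd inversion: move root and 3rd up an octave
Bass note: G#
Notes (bottom to top) = G# C E


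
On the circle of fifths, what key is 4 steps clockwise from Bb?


Solution.
Each clockwise step on the circle of fifths moves up a perfect 5th
From Bb: Bb → F → C → G → D
= D


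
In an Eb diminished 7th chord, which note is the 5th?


Diminished 7th chord = root + minor 3rd + diminished 5th + diminished 7th
Seventh chords stack in thirds, so the letter names are E-G-B-D
Root: Eb
Minor 3rd above Eb: Gb
Diminished 5th above Eb: Bbb
Diminished 7th above Eb: Dbb
The 5th = Bbb


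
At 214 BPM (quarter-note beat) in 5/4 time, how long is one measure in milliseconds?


Solution.
Quarter-note beat duration = 60000 / 214 ms
Beats per measure (5/4) = 5
One measure = 5 × 60000 / 214 = 300000 / 214 ms
= 1401.9 ms


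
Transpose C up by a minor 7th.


Let's work it out.
minor 7th: 7 letter names, 10 semitones
Letter: C + 6 → B
Pitch: C + 10 semitones, spelled as a B → Bb
= Bb


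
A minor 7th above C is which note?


Reasoning:
A 7th spans 7 letter names, so from C we land on B
A minor 7th = 10 semitones above C
Spell B at that pitch: Bb
= Bb


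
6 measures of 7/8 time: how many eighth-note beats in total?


Solution.
Time signature 7/8: the bottom number 8 means the eighth note gets one count
The top number 7 means 7 eighth-note beats per measure
Total = 7 × 6 measures
= 42 eighth-note beats


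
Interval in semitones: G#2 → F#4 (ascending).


Solution.
Absolute semitone position = octave×12 + chromatic position
G#2: 2×12 + 8 = 32
F#4: 4×12 + 6 = 54
Difference = 54 - 32 = 22
= 22 semitones


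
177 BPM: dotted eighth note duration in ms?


Let's work it out.
One quarter-note beat = 60000 / BPM = 60000 / 177 ms
Dotted eighth note = 3/4 × quarter note
Duration = 3/4 × 60000 / 177 = 45000 / 177
= 254.2 ms


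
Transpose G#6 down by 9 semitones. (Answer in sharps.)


Reasoning:
G#6: chromatic position 8 in octave 6 → absolute = 6×12 + 8 = 80
Transpose down 9: 80 - 9 = 71
71 = 5×12 + 11 → B in octave 5
Result = B5


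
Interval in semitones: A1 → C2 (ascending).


Reasoning:
Absolute semitone position = octave×12 + chromatic position
A1: 1×12 + 9 = 21
C2: 2×12 + 0 = 24
Difference = 24 - 21 = 3
= 3 semitones


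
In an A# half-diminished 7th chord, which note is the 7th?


Step by step:
Half-diminished 7th chord = root + minor 3rd + diminished 5th + minor 7th
Seventh chords stack in thirds, so the letter names are A-C-E-G
Root: A#
Minor 3rd above A#: C#
Diminished 5th above A#: E
Minor 7th above A#: G#
The 7th = G#


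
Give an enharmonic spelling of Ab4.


Step by step:
Enharmonic notes sound the same pitch but are spelled with different letter names
Ab and G# name the same pitch class
= G#4


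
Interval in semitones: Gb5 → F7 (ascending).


Absolute semitone position = octave×12 + chromatic position
Gb5: 5×12 + 6 = 66
F7: 7×12 + 5 = 89
Difference = 89 - 66 = 23
= 23 semitones


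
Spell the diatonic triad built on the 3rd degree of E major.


Let's work it out.
E major scale: E F# G# A B C# D#
Diatonic triad on degree 3 stacks scale notes 3, 5, 7: G# B D#
G#→B = 3 semitones; G#→D# = 7 semitones → minor triad
= G# B D# (minor)


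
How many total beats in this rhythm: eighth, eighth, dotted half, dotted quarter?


Let's work it out.
Beat values:
  eighth = 0.5 beats
  eighth = 0.5 beats
  dotted half = 3 beats
  dotted quarter = 1.5 beats
Sum = 0.5 + 0.5 + 3 + 1.5
= 5.5 beats


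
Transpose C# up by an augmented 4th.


Step by step:
augmented 4th: 4 letter names, 6 semitones
Letter: C + 3 → F
Pitch: C# + 6 semitones, spelled as an F → F##
= F##


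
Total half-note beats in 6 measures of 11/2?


Solution.
Time signature 11/2: the bottom number 2 means the half note gets one count
The top number 11 means 11 half-note beats per measure
Total = 11 × 6 measures
= 66 half-note beats


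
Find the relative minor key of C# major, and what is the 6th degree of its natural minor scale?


Working:
The relative minor shares the major's key signature and starts on its 6th degree
6th degree = a major 6th above the tonic; a major 6th above C# is A#
→ relative minor of C# major is A# minor
A# natural minor scale: A# B# C# D# E# F# G#
= A# minor; 6th degree = F#


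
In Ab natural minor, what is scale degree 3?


Natural minor scale pattern: W-H-W-W-H-W-W (2-1-2-2-1-2-2 semitones)
Starting from Ab:
  Ab + 2 semitones → Bb
  Bb + 1 semitone → Cb
  Cb + 2 semitones → Db
  Db + 2 semitones → Eb
  Eb + 1 semitone → Fb
  Fb + 2 semitones → Gb
  Gb + 2 semitones → Ab
Scale: Ab Bb Cb Db Eb Fb Gb
Degree 3 = Cb


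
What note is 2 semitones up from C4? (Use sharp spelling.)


Let's work it out.
C4: chromatic position 0 in octave 4 → absolute = 4×12 + 0 = 48
Transpose up 2: 48 + 2 = 50
50 = 4×12 + 2 → D in octave 4
Result = D4


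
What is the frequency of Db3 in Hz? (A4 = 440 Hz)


Working:
f = 440 × 2^(n/12) where n = semitones from A4
Db3: -20 semitones from A4
f = 440 × 2^(-20/12)
f = 138.59 Hz


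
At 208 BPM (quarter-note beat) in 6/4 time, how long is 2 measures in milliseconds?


Solution.
Quarter-note beat duration = 60000 / 208 ms
Beats per measure (6/4) = 6
One measure = 6 × 60000 / 208 = 360000 / 208 ms
2 measures = 2 × 360000 / 208 = 720000 / 208
= 3461.5 ms


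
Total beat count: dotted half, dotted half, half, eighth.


Reasoning:
Beat values:
  dotted half = 3 beats
  dotted half = 3 beats
  half = 2 beats
  eighth = 0.5 beats
Sum = 3 + 3 + 2 + 0.5
= 8.5 beats


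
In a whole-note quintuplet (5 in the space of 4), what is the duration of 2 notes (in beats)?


Quintuplet: 5 notes occupy the space of 4 whole notes
Space = 4 × 4 = 16 beats
Each quintuplet note = 16 / 5 = 16/5 beats
2 notes = 2 × 16/5 = 32/5
= 32/5 beats


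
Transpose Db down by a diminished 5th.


diminished 5th: 5 letter names, 6 semitones
Letter: D - 4 → G
Pitch: Db - 6 semitones, spelled as a G → G
= G


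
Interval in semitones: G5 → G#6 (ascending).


Working:
Absolute semitone position = octave×12 + chromatic position
G5: 5×12 + 7 = 67
G#6: 6×12 + 8 = 80
Difference = 80 - 67 = 13
= 13 semitones


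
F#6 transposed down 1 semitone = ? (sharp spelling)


Step by step:
F#6: chromatic position 6 in octave 6 → absolute = 6×12 + 6 = 78
Transpose down 1: 78 - 1 = 77
77 = 6×12 + 5 → F in octave 6
Result = F6


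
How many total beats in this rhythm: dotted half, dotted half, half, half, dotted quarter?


Beat values:
  dotted half = 3 beats
  dotted half = 3 beats
  half = 2 beats
  half = 2 beats
  dotted quarter = 1.5 beats
Sum = 3 + 3 + 2 + 2 + 1.5
= 11.5 beats


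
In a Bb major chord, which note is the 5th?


Solution.
Major triad = root + major 3rd (4 semitones) + perfect 5th (7 semitones)
A triad on Bb stacks thirds, so the chord tones use letter names B-D-F
Root: Bb
Major 3rd above Bb: D
Perfect 5th above Bb: F
The 5th = F


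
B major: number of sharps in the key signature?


Sharp major keys follow the circle of fifths: C(0), G(1), D(2), A(3), E(4), B(5), F#(6), C#(7)
B major has 5 sharps
Order of sharps: F# C# G# D# A# E# B# → first 5: F#, C#, G#, D#, A#
= 5 sharps


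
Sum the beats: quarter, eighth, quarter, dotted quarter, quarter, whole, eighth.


Let's work it out.
Beat values:
  quarter = 1 beat
  eighth = 0.5 beats
  quarter = 1 beat
  dotted quarter = 1.5 beats
  quarter = 1 beat
  whole = 4 beats
  eighth = 0.5 beats
Sum = 1 + 0.5 + 1 + 1.5 + 1 + 4 + 0.5
= 9.5 beats


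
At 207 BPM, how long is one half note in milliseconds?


Reasoning:
One quarter-note beat = 60000 / BPM = 60000 / 207 ms
Half note = 2 × quarter note
Duration = 2 × 60000 / 207 = 120000 / 207
= 579.7 ms


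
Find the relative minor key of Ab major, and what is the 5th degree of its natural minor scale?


Step by step:
The relative minor shares the major's key signature and starts on its 6th degree
6th degree = a major 6th above the tonic; a major 6th above Ab is F
→ relative minor of Ab major is F minor
F natural minor scale: F G Ab Bb C Db Eb
= F minor; 5th degree = C


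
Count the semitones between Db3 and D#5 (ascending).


Let's work it out.
Absolute semitone position = octave×12 + chromatic position
Db3: 3×12 + 1 = 37
D#5: 5×12 + 3 = 63
Difference = 63 - 37 = 26
= 26 semitones


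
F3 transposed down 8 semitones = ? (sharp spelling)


Step by step:
F3: chromatic position 5 in octave 3 → absolute = 3×12 + 5 = 41
Transpose down 8: 41 - 8 = 33
33 = 2×12 + 9 → A in octave 2
Result = A2


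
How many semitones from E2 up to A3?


Reasoning:
Absolute semitone position = octave×12 + chromatic position
E2: 2×12 + 4 = 28
A3: 3×12 + 9 = 45
Difference = 45 - 28 = 17
= 17 semitones


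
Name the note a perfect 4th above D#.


Step by step:
A 4th spans 4 letter names, so from D we land on G
A perfect 4th = 5 semitones above D#
Spell G at that pitch: G#
= G#


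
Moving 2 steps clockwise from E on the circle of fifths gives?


Solution.
Each clockwise step on the circle of fifths moves up a perfect 5th
From E: E → B → F#/Gb
= F#/Gb


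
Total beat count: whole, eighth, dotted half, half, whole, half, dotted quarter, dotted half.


Working:
Beat values:
  whole = 4 beats
  eighth = 0.5 beats
  dotted half = 3 beats
  half = 2 beats
  whole = 4 beats
  half = 2 beats
  dotted quarter = 1.5 beats
  dotted half = 3 beats
Sum = 4 + 0.5 + 3 + 2 + 4 + 2 + 1.5 + 3
= 20 beats


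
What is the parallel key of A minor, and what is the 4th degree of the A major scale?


Step by step:
Parallel keys share the same tonic but differ in mode
A minor → parallel is A major
A major scale: A B C# D E F# G#
= A major; 4th degree = D


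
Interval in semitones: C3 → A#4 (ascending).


Solution.
Absolute semitone position = octave×12 + chromatic position
C3: 3×12 + 0 = 36
A#4: 4×12 + 10 = 58
Difference = 58 - 36 = 22
= 22 semitones


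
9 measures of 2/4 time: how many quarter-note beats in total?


Step by step:
Time signature 2/4: the bottom number 4 means the quarter note gets one count
The top number 2 means 2 quarter-note beats per measure
Total = 2 × 9 measures
= 18 quarter-note beats


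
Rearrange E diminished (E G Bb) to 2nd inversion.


Root position: E G Bb
2nd inversion: move root and 3rd up an octave
Bass note: Bb
Notes (bottom to top) = Bb E G


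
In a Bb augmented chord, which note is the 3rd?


Working:
Augmented triad = root + major 3rd (4 semitones) + augmented 5th (8 semitones)
A triad on Bb stacks thirds, so the chord tones use letter names B-D-F
Root: Bb
Major 3rd above Bb: D
Augmented 5th above Bb: F#
The 3rd = D


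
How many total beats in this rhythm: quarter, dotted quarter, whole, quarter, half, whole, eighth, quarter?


Beat values:
  quarter = 1 beat
  dotted quarter = 1.5 beats
  whole = 4 beats
  quarter = 1 beat
  half = 2 beats
  whole = 4 beats
  eighth = 0.5 beats
  quarter = 1 beat
Sum = 1 + 1.5 + 4 + 1 + 2 + 4 + 0.5 + 1
= 15 beats


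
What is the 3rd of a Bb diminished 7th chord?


Step by step:
Diminished 7th chord = root + minor 3rd + diminished 5th + diminished 7th
Seventh chords stack in thirds, so the letter names are B-D-F-A
Root: Bb
Minor 3rd above Bb: Db
Diminished 5th above Bb: Fb
Diminished 7th above Bb: Abb
The 3rd = Db


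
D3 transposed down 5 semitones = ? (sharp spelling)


Reasoning:
D3: chromatic position 2 in octave 3 → absolute = 3×12 + 2 = 38
Transpose down 5: 38 - 5 = 33
33 = 2×12 + 9 → A in octave 2
Result = A2


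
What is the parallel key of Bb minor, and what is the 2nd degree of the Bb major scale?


Step by step:
Parallel keys share the same tonic but differ in mode
Bb minor → parallel is Bb major
Bb major scale: Bb C D Eb F G A
= Bb major; 2nd degree = C


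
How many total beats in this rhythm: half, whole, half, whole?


Let's work it out.
Beat values:
  half = 2 beats
  whole = 4 beats
  half = 2 beats
  whole = 4 beats
Sum = 2 + 4 + 2 + 4
= 12 beats


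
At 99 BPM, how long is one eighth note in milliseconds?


One quarter-note beat = 60000 / BPM = 60000 / 99 ms
Eighth note = 1/2 × quarter note
Duration = 1/2 × 60000 / 99 = 30000 / 99
= 303.0 ms


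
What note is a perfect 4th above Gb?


Working:
A 4th spans 4 letter names, so from G we land on C
A perfect 4th = 5 semitones above Gb
Spell C at that pitch: Cb
= Cb


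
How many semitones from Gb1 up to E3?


Working:
Absolute semitone position = octave×12 + chromatic position
Gb1: 1×12 + 6 = 18
E3: 3×12 + 4 = 40
Difference = 40 - 18 = 22
= 22 semitones


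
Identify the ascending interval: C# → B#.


Letter names: C → B spans 7 letter names → a 7th
Semitones: C# → B# = 11 half-steps
A 7th of 11 semitones is a major 7th
= major 7th


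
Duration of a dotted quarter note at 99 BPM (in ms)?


Step by step:
One quarter-note beat = 60000 / BPM = 60000 / 99 ms
Dotted quarter note = 3/2 × quarter note
Duration = 3/2 × 60000 / 99 = 90000 / 99
= 909.1 ms


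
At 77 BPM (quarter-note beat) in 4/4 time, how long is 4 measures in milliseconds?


Quarter-note beat duration = 60000 / 77 ms
Beats per measure (4/4) = 4
One measure = 4 × 60000 / 77 = 240000 / 77 ms
4 measures = 4 × 240000 / 77 = 960000 / 77
= 12467.5 ms


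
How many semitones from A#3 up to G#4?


Absolute semitone position = octave×12 + chromatic position
A#3: 3×12 + 10 = 46
G#4: 4×12 + 8 = 56
Difference = 56 - 46 = 10
= 10 semitones


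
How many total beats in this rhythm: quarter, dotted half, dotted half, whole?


Solution.
Beat values:
  quarter = 1 beat
  dotted half = 3 beats
  dotted half = 3 beats
  whole = 4 beats
Sum = 1 + 3 + 3 + 4
= 11 beats


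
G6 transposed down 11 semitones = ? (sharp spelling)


G6: chromatic position 7 in octave 6 → absolute = 6×12 + 7 = 79
Transpose down 11: 79 - 11 = 68
68 = 5×12 + 8 → G# in octave 5
Result = G#5


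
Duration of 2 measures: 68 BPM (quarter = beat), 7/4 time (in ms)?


Quarter-note beat duration = 60000 / 68 ms
Beats per measure (7/4) = 7
One measure = 7 × 60000 / 68 = 420000 / 68 ms
2 measures = 2 × 420000 / 68 = 840000 / 68
= 12352.9 ms


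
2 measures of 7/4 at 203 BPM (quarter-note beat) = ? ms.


Quarter-note beat duration = 60000 / 203 ms
Beats per measure (7/4) = 7
One measure = 7 × 60000 / 203 = 420000 / 203 ms
2 measures = 2 × 420000 / 203 = 840000 / 203
= 4137.9 ms


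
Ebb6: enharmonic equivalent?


Step by step:
Enharmonic notes sound the same pitch but are spelled with different letter names
Ebb and D name the same pitch class
= D6


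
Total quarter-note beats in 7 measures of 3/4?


Time signature 3/4: the bottom number 4 means the quarter note gets one count
The top number 3 means 3 quarter-note beats per measure
Total = 3 × 7 measures
= 21 quarter-note beats


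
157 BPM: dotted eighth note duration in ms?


Reasoning:
One quarter-note beat = 60000 / BPM = 60000 / 157 ms
Dotted eighth note = 3/4 × quarter note
Duration = 3/4 × 60000 / 157 = 45000 / 157
= 286.6 ms


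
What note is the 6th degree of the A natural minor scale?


Step by step:
Natural minor scale pattern: W-H-W-W-H-W-W (2-1-2-2-1-2-2 semitones)
Starting from A:
  A + 2 semitones → B
  B + 1 semitone → C
  C + 2 semitones → D
  D + 2 semitones → E
  E + 1 semitone → F
  F + 2 semitones → G
  G + 2 semitones → A
Scale: A B C D E F G
Degree 6 = F


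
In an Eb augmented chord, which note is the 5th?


Working:
Augmented triad = root + major 3rd (4 semitones) + augmented 5th (8 semitones)
A triad on Eb stacks thirds, so the chord tones use letter names E-G-B
Root: Eb
Major 3rd above Eb: G
Augmented 5th above Eb: B
The 5th = B


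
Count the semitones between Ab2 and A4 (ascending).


Solution.
Absolute semitone position = octave×12 + chromatic position
Ab2: 2×12 + 8 = 32
A4: 4×12 + 9 = 57
Difference = 57 - 32 = 25
= 25 semitones


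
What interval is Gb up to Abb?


Working:
Letter names: G → A spans 2 letter names → a 2nd
Semitones: Gb → Abb = 1 half-step
A 2nd of 1 semitone is a minor 2nd
= minor 2nd


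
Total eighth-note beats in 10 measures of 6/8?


Step by step:
Time signature 6/8: the bottom number 8 means the eighth note gets one count
The top number 6 means 6 eighth-note beats per measure
Total = 6 × 10 measures
= 60 eighth-note beats


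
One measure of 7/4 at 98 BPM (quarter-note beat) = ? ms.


Working:
Quarter-note beat duration = 60000 / 98 ms
Beats per measure (7/4) = 7
One measure = 7 × 60000 / 98 = 420000 / 98 ms
= 4285.7 ms


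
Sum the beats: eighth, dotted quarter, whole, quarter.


Solution.
Beat values:
  eighth = 0.5 beats
  dotted quarter = 1.5 beats
  whole = 4 beats
  quarter = 1 beat
Sum = 0.5 + 1.5 + 4 + 1
= 7 beats


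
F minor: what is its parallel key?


Parallel keys share the same tonic but differ in mode
F minor → parallel is F major
= F major


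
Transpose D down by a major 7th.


Let's work it out.
major 7th: 7 letter names, 11 semitones
Letter: D - 6 → E
Pitch: D - 11 semitones, spelled as an E → Eb
= Eb


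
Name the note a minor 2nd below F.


Solution.
A 2nd spans 2 letter names, so from F we land on E
A minor 2nd = 1 semitone below F
Spell E at that pitch: E
= E


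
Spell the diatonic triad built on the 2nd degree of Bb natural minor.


Let's work it out.
Bb natural minor scale: Bb C Db Eb F Gb Ab
Diatonic triad on degree 2 stacks scale notes 2, 4, 6: C Eb Gb
C→Eb = 3 semitones; C→Gb = 6 semitones → diminished triad
= C Eb Gb (diminished)


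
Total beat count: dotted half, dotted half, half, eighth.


Solution.
Beat values:
  dotted half = 3 beats
  dotted half = 3 beats
  half = 2 beats
  eighth = 0.5 beats
Sum = 3 + 3 + 2 + 0.5
= 8.5 beats


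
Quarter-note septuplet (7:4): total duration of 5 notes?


Reasoning:
Septuplet: 7 notes occupy the space of 4 quarter notes
Space = 4 × 1 = 4 beats
Each septuplet note = 4 / 7 = 4/7 beats
5 notes = 5 × 4/7 = 20/7
= 20/7 beats


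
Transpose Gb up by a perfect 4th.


Step by step:
perfect 4th: 4 letter names, 5 semitones
Letter: G + 3 → C
Pitch: Gb + 5 semitones, spelled as a C → Cb
= Cb


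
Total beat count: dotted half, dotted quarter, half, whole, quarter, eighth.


Beat values:
  dotted half = 3 beats
  dotted quarter = 1.5 beats
  half = 2 beats
  whole = 4 beats
  quarter = 1 beat
  eighth = 0.5 beats
Sum = 3 + 1.5 + 2 + 4 + 1 + 0.5
= 12 beats


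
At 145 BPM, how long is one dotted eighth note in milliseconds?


Working:
One quarter-note beat = 60000 / BPM = 60000 / 145 ms
Dotted eighth note = 3/4 × quarter note
Duration = 3/4 × 60000 / 145 = 45000 / 145
= 310.3 ms


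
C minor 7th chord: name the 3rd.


Solution.
Minor 7th chord = root + minor 3rd + perfect 5th + minor 7th
Seventh chords stack in thirds, so the letter names are C-E-G-B
Root: C
Minor 3rd above C: Eb
Perfect 5th above C: G
Minor 7th above C: Bb
The 3rd = Eb


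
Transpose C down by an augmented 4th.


augmented 4th: 4 letter names, 6 semitones
Letter: C - 3 → G
Pitch: C - 6 semitones, spelled as a G → Gb
= Gb


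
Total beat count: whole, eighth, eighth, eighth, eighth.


Let's work it out.
Beat values:
  whole = 4 beats
  eighth = 0.5 beats
  eighth = 0.5 beats
  eighth = 0.5 beats
  eighth = 0.5 beats
Sum = 4 + 0.5 + 0.5 + 0.5 + 0.5
= 6 beats


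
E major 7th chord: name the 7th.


Let's work it out.
Major 7th chord = root + major 3rd + perfect 5th + major 7th
Seventh chords stack in thirds, so the letter names are E-G-B-D
Root: E
Major 3rd above E: G#
Perfect 5th above E: B
Major 7th above E: D#
The 7th = D#


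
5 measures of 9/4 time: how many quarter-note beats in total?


Let's work it out.
Time signature 9/4: the bottom number 4 means the quarter note gets one count
The top number 9 means 9 quarter-note beats per measure
Total = 9 × 5 measures
= 45 quarter-note beats


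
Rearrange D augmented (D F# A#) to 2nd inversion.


Root position: D F# A#
2nd inversion: move root and 3rd up an octave
Bass note: A#
Notes (bottom to top) = A# D F#
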